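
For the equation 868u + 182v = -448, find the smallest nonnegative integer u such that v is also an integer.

gcd(868, 182):
  868 = 4×182 + 140
  182 = 1×140 + 42
  140 = 3×42 + 14
  42 = 3×14
so gcd(868, 182) = 14.
14 divides -448, so solutions exist.
Back-substitute for Bézout coefficients:
  14 = 140 - 3×42
  ... = 868×(4) + 182×(-19)
Scale by -448/14 = -32: (u₀, v₀) = (-128, 608).
General solution: u = -128 + 13t, v = 608 - 62t for integer t.
u ≥ 0: smallest is -128 mod 13 = 2 (at t = 10), with v = -12.

2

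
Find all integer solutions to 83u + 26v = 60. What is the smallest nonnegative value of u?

gcd(83, 26):
  83 = 3·26 + 5
  26 = 5·5 + 1
  5 = 5·1
so gcd(83, 26) = 1.
1 divides 60, so solutions exist.
Back-substitute for Bézout coefficients:
  1 = 26 - 5·5
  ... = 83·(-5) + 26·(16)
Scale by 60/1 = 60: (u₀, v₀) = (-300, 960).
General solution: u = -300 + 26t, v = 960 - 83t for integer t.
u ≥ 0: smallest is -300 mod 26 = 12 (at t = 12), with v = -36.

12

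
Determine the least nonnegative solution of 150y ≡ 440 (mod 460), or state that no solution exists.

gcd(460, 150) = 10.
10 divides 440, so solutions exist.
By Bézout, 150×(-3) + 460×(1) = 10.
So 150×(-3) ≡ 10 (mod 460); multiply by 44: y ≡ -132 (mod 46).
Smallest nonnegative: y = -132 mod 46 = 6.

6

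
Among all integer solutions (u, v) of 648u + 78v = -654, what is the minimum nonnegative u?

2

gcd(648, 78):
  648 = 8×78 + 24
  78 = 3×24 + 6
  24 = 4×6
so gcd(648, 78) = 6.
6 divides -654, so solutions exist.
Back-substitute for Bézout coefficients:
  6 = 78 - 3×24
  ... = 648×(-3) + 78×(25)
Scale by -654/6 = -109: (u₀, v₀) = (327, -2725).
General solution: u = 327 + 13t, v = -2725 - 108t for integer t.
u ≥ 0: smallest is 327 mod 13 = 2 (at t = -25), with v = -25.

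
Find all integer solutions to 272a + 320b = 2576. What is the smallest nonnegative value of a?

gcd(320, 272) = 16  (320 = 1×272 + 48, 272 = 5×48 + 32, 48 = 1×32 + 16, 32 = 2×16).
16 divides 2576, so solutions exist.
Back-substituting, 272×(-7) + 320×(6) = 16.
Scale by 2576/16 = 161: (a₀, b₀) = (-1127, 966).
General solution: a = -1127 + 20t, b = 966 - 17t for integer t.
a ≥ 0: smallest is -1127 mod 20 = 13 (at t = 57), with b = -3.

13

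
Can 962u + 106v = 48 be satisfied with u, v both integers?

yes

gcd(962, 106) = 2.
2 divides 48, so integer solutions exist.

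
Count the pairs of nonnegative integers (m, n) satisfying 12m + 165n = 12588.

20

gcd(165, 12) = 3.
By Bézout, 12×(14) + 165×(-1) = 3.
One solution: (4, 76).
General: m = 4 + 55t, n = 76 - 4t.
m ≥ 0 ⇒ t ≥ 0; n ≥ 0 ⇒ t ≤ 19. So t ∈ [0, 19]: 20 solutions.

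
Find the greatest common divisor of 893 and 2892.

gcd(2892, 893):
  2892 = 3×893 + 213
  893 = 4×213 + 41
  213 = 5×41 + 8
  41 = 5×8 + 1
  8 = 8×1
so gcd(2892, 893) = 1.

1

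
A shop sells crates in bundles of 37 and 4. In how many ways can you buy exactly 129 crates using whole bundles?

1

Need nonnegative integers with 37j + 4k = 129.
gcd(37, 4) = 1, and 37·(1) + 4·(-9) = 1.
So (j₀, k₀) = (129, -1161); general j = 129 + 4t, k = -1161 - 37t.
j ≥ 0 ⇒ t ≥ -32; k ≥ 0 ⇒ t ≤ -32. That's 1 value of t.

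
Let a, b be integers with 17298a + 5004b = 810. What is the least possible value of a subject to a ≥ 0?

gcd(17298, 5004):
  17298 = 3*5004 + 2286
  5004 = 2*2286 + 432
  2286 = 5*432 + 126
  432 = 3*126 + 54
  126 = 2*54 + 18
  54 = 3*18
so gcd(17298, 5004) = 18.
18 divides 810, so solutions exist.
Back-substitute for Bézout coefficients:
  18 = 126 - 2*54
  ... = 17298*(81) + 5004*(-280)
Scale by 810/18 = 45: (a₀, b₀) = (3645, -12600).
General solution: a = 3645 + 278t, b = -12600 - 961t for integer t.
a ≥ 0: smallest is 3645 mod 278 = 31 (at t = -13), with b = -107.

31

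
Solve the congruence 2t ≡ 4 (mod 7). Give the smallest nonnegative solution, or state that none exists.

gcd(7, 2):
  7 = 3·2 + 1
  2 = 2·1
so gcd(7, 2) = 1.
1 divides 4, so solutions exist.
Back-substitute for Bézout coefficients:
  1 = 7 - 3·2
  ... = 2·(-3) + 7·(1)
So 2·(-3) ≡ 1 (mod 7); multiply by 4: t ≡ -12 (mod 7).
Smallest nonnegative: t = -12 mod 7 = 2.

2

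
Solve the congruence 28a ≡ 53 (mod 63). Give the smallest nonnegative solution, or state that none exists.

no solution

gcd(63, 28) = 7.
7 does not divide 53, so the congruence has no solution.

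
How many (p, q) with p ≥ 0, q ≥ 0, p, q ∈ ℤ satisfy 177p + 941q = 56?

0

gcd(941, 177):
  941 = 5*177 + 56
  177 = 3*56 + 9
  56 = 6*9 + 2
  9 = 4*2 + 1
  2 = 2*1
so gcd(941, 177) = 1.
Back-substitute for Bézout coefficients:
  1 = 9 - 4*2
  ... = 177*(420) + 941*(-79)
Scale by 56: one solution is (23520, -4424). Reduce p mod 941: (936, -176).
General: p = 936 + 941t, q = -176 - 177t.
p ≥ 0 ⇒ t ≥ 0; q ≥ 0 ⇒ t ≤ -1. So t ∈ [0, -1]: 0 solutions.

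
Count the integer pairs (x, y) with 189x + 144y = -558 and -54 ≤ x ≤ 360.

26

gcd(189, 144) = 9  (189 = 1·144 + 45, 144 = 3·45 + 9, 45 = 5·9).
Back-substituting, 189·(-3) + 144·(4) = 9.
Scale by -62: particular solution (186, -248); reduce x mod 16: (10, -17).
General solution: x = 10 + 16t, y = -17 - 21t for integer t.
-54 ≤ 10 + 16t ≤ 360 gives t ∈ [-4, 21], which is 26 values.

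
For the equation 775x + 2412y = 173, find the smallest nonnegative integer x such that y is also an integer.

299

gcd(2412, 775) = 1.
1 divides 173, so solutions exist.
By Bézout, 775*(-305) + 2412*(98) = 1.
Scale by 173/1 = 173: (x₀, y₀) = (-52765, 16954).
General solution: x = -52765 + 2412t, y = 16954 - 775t for integer t.
x ≥ 0: smallest is -52765 mod 2412 = 299 (at t = 22), with y = -96.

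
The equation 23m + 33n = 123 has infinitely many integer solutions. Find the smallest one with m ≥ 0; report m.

gcd(33, 23):
  33 = 1×23 + 10
  23 = 2×10 + 3
  10 = 3×3 + 1
  3 = 3×1
so gcd(33, 23) = 1.
1 divides 123, so solutions exist.
Back-substitute for Bézout coefficients:
  1 = 10 - 3×3
  ... = 23×(-10) + 33×(7)
Scale by 123/1 = 123: (m₀, n₀) = (-1230, 861).
General solution: m = -1230 + 33t, n = 861 - 23t for integer t.
m ≥ 0: smallest is -1230 mod 33 = 24 (at t = 38), with n = -13.

24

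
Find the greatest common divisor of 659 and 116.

gcd(659, 116):
  659 = 5*116 + 79
  116 = 1*79 + 37
  79 = 2*37 + 5
  37 = 7*5 + 2
  5 = 2*2 + 1
  2 = 2*1
so gcd(659, 116) = 1.

1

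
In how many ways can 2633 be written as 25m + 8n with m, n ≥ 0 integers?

14

gcd(25, 8):
  25 = 3·8 + 1
  8 = 8·1
so gcd(25, 8) = 1.
Back-substitute for Bézout coefficients:
  1 = 25 - 3·8
  ... = 25·(1) + 8·(-3)
Scale by 2633: one solution is (2633, -7899). Reduce m mod 8: (1, 326).
General: m = 1 + 8t, n = 326 - 25t.
m ≥ 0 ⇒ t ≥ 0; n ≥ 0 ⇒ t ≤ 13. So t ∈ [0, 13]: 14 solutions.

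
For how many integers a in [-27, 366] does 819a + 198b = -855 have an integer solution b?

18

gcd(819, 198) = 9.
By Bézout, 819*(-7) + 198*(29) = 9.
Particular solution: (5, -25).
General solution: a = 5 + 22t, b = -25 - 91t for integer t.
-27 ≤ 5 + 22t ≤ 366 gives t ∈ [-1, 16], which is 18 values.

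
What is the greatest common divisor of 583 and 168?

1

gcd(583, 168):
  583 = 3·168 + 79
  168 = 2·79 + 10
  79 = 7·10 + 9
  10 = 1·9 + 1
  9 = 9·1
so gcd(583, 168) = 1.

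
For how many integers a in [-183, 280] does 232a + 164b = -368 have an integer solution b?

gcd(232, 164) = 4  (232 = 1×164 + 68, 164 = 2×68 + 28, 68 = 2×28 + 12, 28 = 2×12 + 4, 12 = 3×4).
Back-substituting, 232×(-12) + 164×(17) = 4.
Scale by -92: particular solution (1104, -1564); reduce a mod 41: (38, -56).
General solution: a = 38 + 41t, b = -56 - 58t for integer t.
-183 ≤ 38 + 41t ≤ 280 gives t ∈ [-5, 5], which is 11 values.

11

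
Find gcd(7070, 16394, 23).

gcd(16394, 7070) = 14.
gcd(14, 23) = 1.

1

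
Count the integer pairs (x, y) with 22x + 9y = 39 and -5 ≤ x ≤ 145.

16

gcd(22, 9) = 1  (22 = 2×9 + 4, 9 = 2×4 + 1, 4 = 4×1).
Back-substituting, 22×(-2) + 9×(5) = 1.
Scale by 39: particular solution (-78, 195); reduce x mod 9: (3, -3).
General solution: x = 3 + 9t, y = -3 - 22t for integer t.
-5 ≤ 3 + 9t ≤ 145 gives t ∈ [0, 15], which is 16 values.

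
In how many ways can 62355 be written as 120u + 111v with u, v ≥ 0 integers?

gcd(120, 111) = 3.
By Bézout, 120·(-12) + 111·(13) = 3.
One solution: (34, 525).
General: u = 34 + 37t, v = 525 - 40t.
u ≥ 0 ⇒ t ≥ 0; v ≥ 0 ⇒ t ≤ 13. So t ∈ [0, 13]: 14 solutions.

14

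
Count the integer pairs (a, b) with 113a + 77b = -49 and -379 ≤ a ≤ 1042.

19

gcd(113, 77):
  113 = 1·77 + 36
  77 = 2·36 + 5
  36 = 7·5 + 1
  5 = 5·1
so gcd(113, 77) = 1.
Back-substitute for Bézout coefficients:
  1 = 36 - 7·5
  ... = 113·(15) + 77·(-22)
Scale by -49: particular solution (-735, 1078); reduce a mod 77: (35, -52).
General solution: a = 35 + 77t, b = -52 - 113t for integer t.
-379 ≤ 35 + 77t ≤ 1042 gives t ∈ [-5, 13], which is 19 values.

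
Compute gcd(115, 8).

1

gcd(115, 8):
  115 = 14*8 + 3
  8 = 2*3 + 2
  3 = 1*2 + 1
  2 = 2*1
so gcd(115, 8) = 1.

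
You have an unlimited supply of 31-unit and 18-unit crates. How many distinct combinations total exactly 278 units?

1

Need nonnegative integers with 31j + 18k = 278.
gcd(31, 18) = 1, and 31·(7) + 18·(-12) = 1.
So (j₀, k₀) = (1946, -3336); general j = 1946 + 18t, k = -3336 - 31t.
j ≥ 0 ⇒ t ≥ -108; k ≥ 0 ⇒ t ≤ -108. That's 1 value of t.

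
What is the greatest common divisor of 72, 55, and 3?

gcd(72, 55):
  72 = 1*55 + 17
  55 = 3*17 + 4
  17 = 4*4 + 1
  4 = 4*1
so gcd(72, 55) = 1.
gcd(1, 3) = 1.

1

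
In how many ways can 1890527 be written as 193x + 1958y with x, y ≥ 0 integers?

5

gcd(1958, 193) = 1.
By Bézout, 193·(629) + 1958·(-62) = 1.
One solution: (1091, 858).
General: x = 1091 + 1958t, y = 858 - 193t.
x ≥ 0 ⇒ t ≥ 0; y ≥ 0 ⇒ t ≤ 4. So t ∈ [0, 4]: 5 solutions.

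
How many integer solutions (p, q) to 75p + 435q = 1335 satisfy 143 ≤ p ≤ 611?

16

gcd(435, 75) = 15  (435 = 5×75 + 60, 75 = 1×60 + 15, 60 = 4×15).
Back-substituting, 75×(6) + 435×(-1) = 15.
Scale by 89: particular solution (534, -89); reduce p mod 29: (12, 1).
General solution: p = 12 + 29t, q = 1 - 5t for integer t.
143 ≤ 12 + 29t ≤ 611 gives t ∈ [5, 20], which is 16 values.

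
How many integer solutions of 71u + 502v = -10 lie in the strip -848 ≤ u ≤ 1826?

5

gcd(502, 71):
  502 = 7*71 + 5
  71 = 14*5 + 1
  5 = 5*1
so gcd(502, 71) = 1.
Back-substitute for Bézout coefficients:
  1 = 71 - 14*5
  ... = 71*(99) + 502*(-14)
Scale by -10: particular solution (-990, 140); reduce u mod 502: (14, -2).
General solution: u = 14 + 502t, v = -2 - 71t for integer t.
-848 ≤ 14 + 502t ≤ 1826 gives t ∈ [-1, 3], which is 5 values.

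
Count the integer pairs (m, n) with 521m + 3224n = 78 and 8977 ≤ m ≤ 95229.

27

gcd(3224, 521):
  3224 = 6×521 + 98
  521 = 5×98 + 31
  98 = 3×31 + 5
  31 = 6×5 + 1
  5 = 5×1
so gcd(3224, 521) = 1.
Back-substitute for Bézout coefficients:
  1 = 31 - 6×5
  ... = 521×(625) + 3224×(-101)
Scale by 78: particular solution (48750, -7878); reduce m mod 3224: (390, -63).
General solution: m = 390 + 3224t, n = -63 - 521t for integer t.
8977 ≤ 390 + 3224t ≤ 95229 gives t ∈ [3, 29], which is 27 values.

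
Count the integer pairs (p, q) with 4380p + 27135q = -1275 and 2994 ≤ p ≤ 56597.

gcd(27135, 4380) = 15.
By Bézout, 4380×(-254) + 27135×(41) = 15.
Particular solution: (1691, -273).
General solution: p = 1691 + 1809t, q = -273 - 292t for integer t.
2994 ≤ 1691 + 1809t ≤ 56597 gives t ∈ [1, 30], which is 30 values.

30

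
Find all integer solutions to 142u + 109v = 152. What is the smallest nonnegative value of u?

107

gcd(142, 109):
  142 = 1*109 + 33
  109 = 3*33 + 10
  33 = 3*10 + 3
  10 = 3*3 + 1
  3 = 3*1
so gcd(142, 109) = 1.
1 divides 152, so solutions exist.
Back-substitute for Bézout coefficients:
  1 = 10 - 3*3
  ... = 142*(-33) + 109*(43)
Scale by 152/1 = 152: (u₀, v₀) = (-5016, 6536).
General solution: u = -5016 + 109t, v = 6536 - 142t for integer t.
u ≥ 0: smallest is -5016 mod 109 = 107 (at t = 47), with v = -138.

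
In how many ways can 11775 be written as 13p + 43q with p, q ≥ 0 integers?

gcd(43, 13) = 1.
By Bézout, 13*(10) + 43*(-3) = 1.
One solution: (16, 269).
General: p = 16 + 43t, q = 269 - 13t.
p ≥ 0 ⇒ t ≥ 0; q ≥ 0 ⇒ t ≤ 20. So t ∈ [0, 20]: 21 solutions.

21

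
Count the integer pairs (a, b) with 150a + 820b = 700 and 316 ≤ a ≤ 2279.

gcd(820, 150) = 10  (820 = 5×150 + 70, 150 = 2×70 + 10, 70 = 7×10).
Back-substituting, 150×(11) + 820×(-2) = 10.
Scale by 70: particular solution (770, -140); reduce a mod 82: (32, -5).
General solution: a = 32 + 82t, b = -5 - 15t for integer t.
316 ≤ 32 + 82t ≤ 2279 gives t ∈ [4, 27], which is 24 values.

24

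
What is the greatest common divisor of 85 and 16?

1

gcd(85, 16):
  85 = 5*16 + 5
  16 = 3*5 + 1
  5 = 5*1
so gcd(85, 16) = 1.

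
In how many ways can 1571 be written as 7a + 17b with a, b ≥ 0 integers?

gcd(17, 7) = 1.
By Bézout, 7·(5) + 17·(-2) = 1.
One solution: (1, 92).
General: a = 1 + 17t, b = 92 - 7t.
a ≥ 0 ⇒ t ≥ 0; b ≥ 0 ⇒ t ≤ 13. So t ∈ [0, 13]: 14 solutions.

14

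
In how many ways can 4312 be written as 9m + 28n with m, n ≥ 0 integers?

18

gcd(28, 9) = 1  (28 = 3*9 + 1, 9 = 9*1).
Back-substituting, 9*(-3) + 28*(1) = 1.
Scale by 4312: one solution is (-12936, 4312). Reduce m mod 28: (0, 154).
General: m = 0 + 28t, n = 154 - 9t.
m ≥ 0 ⇒ t ≥ 0; n ≥ 0 ⇒ t ≤ 17. So t ∈ [0, 17]: 18 solutions.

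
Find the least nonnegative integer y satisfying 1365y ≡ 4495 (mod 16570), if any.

501

gcd(16570, 1365):
  16570 = 12·1365 + 190
  1365 = 7·190 + 35
  190 = 5·35 + 15
  35 = 2·15 + 5
  15 = 3·5
so gcd(16570, 1365) = 5.
5 divides 4495, so solutions exist.
Back-substitute for Bézout coefficients:
  5 = 35 - 2·15
  ... = 1365·(959) + 16570·(-79)
So 1365·(959) ≡ 5 (mod 16570); multiply by 899: y ≡ 862141 (mod 3314).
Smallest nonnegative: y = 862141 mod 3314 = 501.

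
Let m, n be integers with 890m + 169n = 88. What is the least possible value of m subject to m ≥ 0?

32

gcd(890, 169):
  890 = 5×169 + 45
  169 = 3×45 + 34
  45 = 1×34 + 11
  34 = 3×11 + 1
  11 = 11×1
so gcd(890, 169) = 1.
1 divides 88, so solutions exist.
Back-substitute for Bézout coefficients:
  1 = 34 - 3×11
  ... = 890×(-15) + 169×(79)
Scale by 88/1 = 88: (m₀, n₀) = (-1320, 6952).
General solution: m = -1320 + 169t, n = 6952 - 890t for integer t.
m ≥ 0: smallest is -1320 mod 169 = 32 (at t = 8), with n = -168.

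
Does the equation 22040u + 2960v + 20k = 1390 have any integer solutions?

gcd(22040, 2960):
  22040 = 7·2960 + 1320
  2960 = 2·1320 + 320
  1320 = 4·320 + 40
  320 = 8·40
so gcd(22040, 2960) = 40.
gcd(40, 20) = 20.
20 does not divide 1390 (remainder 10), so no integer solutions.

no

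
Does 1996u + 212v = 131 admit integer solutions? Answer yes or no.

gcd(1996, 212) = 4.
4 does not divide 131 (remainder 3), so no integer solutions.

no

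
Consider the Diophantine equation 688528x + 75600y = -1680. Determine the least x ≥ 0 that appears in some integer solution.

gcd(688528, 75600):
  688528 = 9×75600 + 8128
  75600 = 9×8128 + 2448
  8128 = 3×2448 + 784
  2448 = 3×784 + 96
  784 = 8×96 + 16
  96 = 6×16
so gcd(688528, 75600) = 16.
16 divides -1680, so solutions exist.
Back-substitute for Bézout coefficients:
  16 = 784 - 8×96
  ... = 688528×(772) + 75600×(-7031)
Scale by -1680/16 = -105: (x₀, y₀) = (-81060, 738255).
General solution: x = -81060 + 4725t, y = 738255 - 43033t for integer t.
x ≥ 0: smallest is -81060 mod 4725 = 3990 (at t = 18), with y = -36339.

3990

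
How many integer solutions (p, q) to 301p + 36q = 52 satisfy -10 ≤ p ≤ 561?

16

gcd(301, 36):
  301 = 8·36 + 13
  36 = 2·13 + 10
  13 = 1·10 + 3
  10 = 3·3 + 1
  3 = 3·1
so gcd(301, 36) = 1.
Back-substitute for Bézout coefficients:
  1 = 10 - 3·3
  ... = 301·(-11) + 36·(92)
Scale by 52: particular solution (-572, 4784); reduce p mod 36: (4, -32).
General solution: p = 4 + 36t, q = -32 - 301t for integer t.
-10 ≤ 4 + 36t ≤ 561 gives t ∈ [0, 15], which is 16 values.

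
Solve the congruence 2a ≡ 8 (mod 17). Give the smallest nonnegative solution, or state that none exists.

gcd(17, 2) = 1.
1 divides 8, so solutions exist.
By Bézout, 2·(-8) + 17·(1) = 1.
So 2·(-8) ≡ 1 (mod 17); multiply by 8: a ≡ -64 (mod 17).
Smallest nonnegative: a = -64 mod 17 = 4.

4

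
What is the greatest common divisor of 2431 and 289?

gcd(2431, 289):
  2431 = 8·289 + 119
  289 = 2·119 + 51
  119 = 2·51 + 17
  51 = 3·17
so gcd(2431, 289) = 17.

17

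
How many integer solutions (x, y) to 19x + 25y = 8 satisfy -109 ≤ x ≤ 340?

gcd(25, 19):
  25 = 1·19 + 6
  19 = 3·6 + 1
  6 = 6·1
so gcd(25, 19) = 1.
Back-substitute for Bézout coefficients:
  1 = 19 - 3·6
  ... = 19·(4) + 25·(-3)
Scale by 8: particular solution (32, -24); reduce x mod 25: (7, -5).
General solution: x = 7 + 25t, y = -5 - 19t for integer t.
-109 ≤ 7 + 25t ≤ 340 gives t ∈ [-4, 13], which is 18 values.

18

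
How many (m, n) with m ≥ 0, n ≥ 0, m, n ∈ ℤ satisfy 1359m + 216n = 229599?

gcd(1359, 216) = 9  (1359 = 6·216 + 63, 216 = 3·63 + 27, 63 = 2·27 + 9, 27 = 3·9).
Back-substituting, 1359·(7) + 216·(-44) = 9.
Scale by 25511: one solution is (178577, -1122484). Reduce m mod 24: (17, 956).
General: m = 17 + 24t, n = 956 - 151t.
m ≥ 0 ⇒ t ≥ 0; n ≥ 0 ⇒ t ≤ 6. So t ∈ [0, 6]: 7 solutions.

7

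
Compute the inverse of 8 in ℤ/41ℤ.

36

gcd(41, 8):
  41 = 5×8 + 1
  8 = 8×1
so gcd(41, 8) = 1.
Back-substitute for Bézout coefficients:
  1 = 41 - 5×8
  ... = 8×(-5) + 41×(1)
So 8×-5 ≡ 1 (mod 41), and -5 mod 41 = 36.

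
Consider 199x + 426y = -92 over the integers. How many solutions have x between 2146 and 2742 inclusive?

gcd(426, 199) = 1  (426 = 2·199 + 28, 199 = 7·28 + 3, 28 = 9·3 + 1, 3 = 3·1).
Back-substituting, 199·(-137) + 426·(64) = 1.
Scale by -92: particular solution (12604, -5888); reduce x mod 426: (250, -117).
General solution: x = 250 + 426t, y = -117 - 199t for integer t.
2146 ≤ 250 + 426t ≤ 2742 gives t ∈ [5, 5], which is 1 value.

1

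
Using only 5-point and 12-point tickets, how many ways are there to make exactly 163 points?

2

Need nonnegative integers with 5j + 12k = 163.
gcd(5, 12) = 1, and 5·(5) + 12·(-2) = 1.
So (j₀, k₀) = (815, -326); general j = 815 + 12t, k = -326 - 5t.
j ≥ 0 ⇒ t ≥ -67; k ≥ 0 ⇒ t ≤ -66. That's 2 values of t.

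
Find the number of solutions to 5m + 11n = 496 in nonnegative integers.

9

gcd(11, 5) = 1  (11 = 2*5 + 1, 5 = 5*1).
Back-substituting, 5*(-2) + 11*(1) = 1.
Scale by 496: one solution is (-992, 496). Reduce m mod 11: (9, 41).
General: m = 9 + 11t, n = 41 - 5t.
m ≥ 0 ⇒ t ≥ 0; n ≥ 0 ⇒ t ≤ 8. So t ∈ [0, 8]: 9 solutions.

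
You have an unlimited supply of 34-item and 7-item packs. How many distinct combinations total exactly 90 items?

1

Need nonnegative integers with 34j + 7k = 90.
gcd(34, 7) = 1, and 34·(-1) + 7·(5) = 1.
So (j₀, k₀) = (-90, 450); general j = -90 + 7t, k = 450 - 34t.
j ≥ 0 ⇒ t ≥ 13; k ≥ 0 ⇒ t ≤ 13. That's 1 value of t.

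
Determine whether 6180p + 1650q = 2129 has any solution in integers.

gcd(6180, 1650) = 30  (6180 = 3×1650 + 1230, 1650 = 1×1230 + 420, 1230 = 2×420 + 390, 420 = 1×390 + 30, 390 = 13×30).
30 does not divide 2129 (remainder 29), so no integer solutions.

no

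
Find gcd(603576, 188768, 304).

gcd(603576, 188768) = 8.
gcd(8, 304) = 8.

8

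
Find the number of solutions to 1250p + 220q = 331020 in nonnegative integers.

12

gcd(1250, 220):
  1250 = 5*220 + 150
  220 = 1*150 + 70
  150 = 2*70 + 10
  70 = 7*10
so gcd(1250, 220) = 10.
Back-substitute for Bézout coefficients:
  10 = 150 - 2*70
  ... = 1250*(3) + 220*(-17)
Scale by 33102: one solution is (99306, -562734). Reduce p mod 22: (20, 1391).
General: p = 20 + 22t, q = 1391 - 125t.
p ≥ 0 ⇒ t ≥ 0; q ≥ 0 ⇒ t ≤ 11. So t ∈ [0, 11]: 12 solutions.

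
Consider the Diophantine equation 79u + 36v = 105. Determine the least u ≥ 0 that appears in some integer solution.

gcd(79, 36) = 1  (79 = 2·36 + 7, 36 = 5·7 + 1, 7 = 7·1).
1 divides 105, so solutions exist.
Back-substituting, 79·(-5) + 36·(11) = 1.
Scale by 105/1 = 105: (u₀, v₀) = (-525, 1155).
General solution: u = -525 + 36t, v = 1155 - 79t for integer t.
u ≥ 0: smallest is -525 mod 36 = 15 (at t = 15), with v = -30.

15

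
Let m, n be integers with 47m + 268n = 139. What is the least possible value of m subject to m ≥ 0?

gcd(268, 47):
  268 = 5·47 + 33
  47 = 1·33 + 14
  33 = 2·14 + 5
  14 = 2·5 + 4
  5 = 1·4 + 1
  4 = 4·1
so gcd(268, 47) = 1.
1 divides 139, so solutions exist.
Back-substitute for Bézout coefficients:
  1 = 5 - 1·4
  ... = 47·(-57) + 268·(10)
Scale by 139/1 = 139: (m₀, n₀) = (-7923, 1390).
General solution: m = -7923 + 268t, n = 1390 - 47t for integer t.
m ≥ 0: smallest is -7923 mod 268 = 117 (at t = 30), with n = -20.

117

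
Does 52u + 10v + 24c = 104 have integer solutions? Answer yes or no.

yes

gcd(52, 10):
  52 = 5*10 + 2
  10 = 5*2
so gcd(52, 10) = 2.
gcd(2, 24) = 2.
2 divides 104, so integer solutions exist.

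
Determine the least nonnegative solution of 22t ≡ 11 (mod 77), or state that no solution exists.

4

gcd(77, 22):
  77 = 3·22 + 11
  22 = 2·11
so gcd(77, 22) = 11.
11 divides 11, so solutions exist.
Back-substitute for Bézout coefficients:
  11 = 77 - 3·22
  ... = 22·(-3) + 77·(1)
So 22·(-3) ≡ 11 (mod 77); multiply by 1: t ≡ -3 (mod 7).
Smallest nonnegative: t = -3 mod 7 = 4.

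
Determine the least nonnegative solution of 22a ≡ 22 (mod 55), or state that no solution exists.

1

gcd(55, 22):
  55 = 2×22 + 11
  22 = 2×11
so gcd(55, 22) = 11.
11 divides 22, so solutions exist.
Back-substitute for Bézout coefficients:
  11 = 55 - 2×22
  ... = 22×(-2) + 55×(1)
So 22×(-2) ≡ 11 (mod 55); multiply by 2: a ≡ -4 (mod 5).
Smallest nonnegative: a = -4 mod 5 = 1.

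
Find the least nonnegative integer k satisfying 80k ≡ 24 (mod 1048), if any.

92

gcd(1048, 80) = 8.
8 divides 24, so solutions exist.
By Bézout, 80×(-13) + 1048×(1) = 8.
So 80×(-13) ≡ 8 (mod 1048); multiply by 3: k ≡ -39 (mod 131).
Smallest nonnegative: k = -39 mod 131 = 92.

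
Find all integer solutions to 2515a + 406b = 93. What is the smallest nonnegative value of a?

gcd(2515, 406) = 1.
1 divides 93, so solutions exist.
By Bézout, 2515×(-185) + 406×(1146) = 1.
Scale by 93/1 = 93: (a₀, b₀) = (-17205, 106578).
General solution: a = -17205 + 406t, b = 106578 - 2515t for integer t.
a ≥ 0: smallest is -17205 mod 406 = 253 (at t = 43), with b = -1567.

253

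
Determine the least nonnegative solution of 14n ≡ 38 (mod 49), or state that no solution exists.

no solution

gcd(49, 14):
  49 = 3*14 + 7
  14 = 2*7
so gcd(49, 14) = 7.
7 does not divide 38, so the congruence has no solution.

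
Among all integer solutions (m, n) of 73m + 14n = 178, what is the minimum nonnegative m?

8

gcd(73, 14) = 1  (73 = 5*14 + 3, 14 = 4*3 + 2, 3 = 1*2 + 1, 2 = 2*1).
1 divides 178, so solutions exist.
Back-substituting, 73*(5) + 14*(-26) = 1.
Scale by 178/1 = 178: (m₀, n₀) = (890, -4628).
General solution: m = 890 + 14t, n = -4628 - 73t for integer t.
m ≥ 0: smallest is 890 mod 14 = 8 (at t = -63), with n = -29.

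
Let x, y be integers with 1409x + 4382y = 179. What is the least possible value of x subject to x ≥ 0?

1297

gcd(4382, 1409) = 1  (4382 = 3*1409 + 155, 1409 = 9*155 + 14, 155 = 11*14 + 1, 14 = 14*1).
1 divides 179, so solutions exist.
Back-substituting, 1409*(-311) + 4382*(100) = 1.
Scale by 179/1 = 179: (x₀, y₀) = (-55669, 17900).
General solution: x = -55669 + 4382t, y = 17900 - 1409t for integer t.
x ≥ 0: smallest is -55669 mod 4382 = 1297 (at t = 13), with y = -417.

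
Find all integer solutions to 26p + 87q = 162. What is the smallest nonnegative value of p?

33

gcd(87, 26) = 1.
1 divides 162, so solutions exist.
By Bézout, 26·(-10) + 87·(3) = 1.
Scale by 162/1 = 162: (p₀, q₀) = (-1620, 486).
General solution: p = -1620 + 87t, q = 486 - 26t for integer t.
p ≥ 0: smallest is -1620 mod 87 = 33 (at t = 19), with q = -8.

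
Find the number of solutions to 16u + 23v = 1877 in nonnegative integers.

gcd(23, 16) = 1  (23 = 1×16 + 7, 16 = 2×7 + 2, 7 = 3×2 + 1, 2 = 2×1).
Back-substituting, 16×(-10) + 23×(7) = 1.
Scale by 1877: one solution is (-18770, 13139). Reduce u mod 23: (21, 67).
General: u = 21 + 23t, v = 67 - 16t.
u ≥ 0 ⇒ t ≥ 0; v ≥ 0 ⇒ t ≤ 4. So t ∈ [0, 4]: 5 solutions.

5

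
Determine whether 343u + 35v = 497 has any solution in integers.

gcd(343, 35):
  343 = 9*35 + 28
  35 = 1*28 + 7
  28 = 4*7
so gcd(343, 35) = 7.
7 divides 497, so integer solutions exist.

yes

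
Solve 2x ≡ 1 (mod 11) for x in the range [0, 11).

6

gcd(11, 2) = 1  (11 = 5·2 + 1, 2 = 2·1).
Back-substituting, 2·(-5) + 11·(1) = 1.
So 2·-5 ≡ 1 (mod 11), and -5 mod 11 = 6.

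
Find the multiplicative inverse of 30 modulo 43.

33

gcd(43, 30) = 1  (43 = 1×30 + 13, 30 = 2×13 + 4, 13 = 3×4 + 1, 4 = 4×1).
Back-substituting, 30×(-10) + 43×(7) = 1.
So 30×-10 ≡ 1 (mod 43), and -10 mod 43 = 33.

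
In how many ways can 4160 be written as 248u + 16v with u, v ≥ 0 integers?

9

gcd(248, 16):
  248 = 15·16 + 8
  16 = 2·8
so gcd(248, 16) = 8.
Back-substitute for Bézout coefficients:
  8 = 248 - 15·16
  ... = 248·(1) + 16·(-15)
Scale by 520: one solution is (520, -7800). Reduce u mod 2: (0, 260).
General: u = 0 + 2t, v = 260 - 31t.
u ≥ 0 ⇒ t ≥ 0; v ≥ 0 ⇒ t ≤ 8. So t ∈ [0, 8]: 9 solutions.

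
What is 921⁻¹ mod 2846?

gcd(2846, 921):
  2846 = 3*921 + 83
  921 = 11*83 + 8
  83 = 10*8 + 3
  8 = 2*3 + 2
  3 = 1*2 + 1
  2 = 2*1
so gcd(2846, 921) = 1.
Back-substitute for Bézout coefficients:
  1 = 3 - 1*2
  ... = 921*(-1063) + 2846*(344)
So 921*-1063 ≡ 1 (mod 2846), and -1063 mod 2846 = 1783.

1783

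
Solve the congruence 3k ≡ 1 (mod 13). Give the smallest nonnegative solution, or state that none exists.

gcd(13, 3) = 1  (13 = 4×3 + 1, 3 = 3×1).
1 divides 1, so solutions exist.
Back-substituting, 3×(-4) + 13×(1) = 1.
So 3×(-4) ≡ 1 (mod 13); multiply by 1: k ≡ -4 (mod 13).
Smallest nonnegative: k = -4 mod 13 = 9.

9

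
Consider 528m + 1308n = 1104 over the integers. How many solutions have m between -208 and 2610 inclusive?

26

gcd(1308, 528):
  1308 = 2·528 + 252
  528 = 2·252 + 24
  252 = 10·24 + 12
  24 = 2·12
so gcd(1308, 528) = 12.
Back-substitute for Bézout coefficients:
  12 = 252 - 10·24
  ... = 528·(-52) + 1308·(21)
Scale by 92: particular solution (-4784, 1932); reduce m mod 109: (12, -4).
General solution: m = 12 + 109t, n = -4 - 44t for integer t.
-208 ≤ 12 + 109t ≤ 2610 gives t ∈ [-2, 23], which is 26 values.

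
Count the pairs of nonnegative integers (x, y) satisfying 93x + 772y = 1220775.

17

gcd(772, 93) = 1.
By Bézout, 93×(-83) + 772×(10) = 1.
One solution: (675, 1500).
General: x = 675 + 772t, y = 1500 - 93t.
x ≥ 0 ⇒ t ≥ 0; y ≥ 0 ⇒ t ≤ 16. So t ∈ [0, 16]: 17 solutions.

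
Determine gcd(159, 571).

1

gcd(571, 159):
  571 = 3·159 + 94
  159 = 1·94 + 65
  94 = 1·65 + 29
  65 = 2·29 + 7
  29 = 4·7 + 1
  7 = 7·1
so gcd(571, 159) = 1.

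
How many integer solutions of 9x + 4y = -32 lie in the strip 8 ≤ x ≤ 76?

18

gcd(9, 4) = 1.
By Bézout, 9·(1) + 4·(-2) = 1.
Particular solution: (0, -8).
General solution: x = 0 + 4t, y = -8 - 9t for integer t.
8 ≤ 0 + 4t ≤ 76 gives t ∈ [2, 19], which is 18 values.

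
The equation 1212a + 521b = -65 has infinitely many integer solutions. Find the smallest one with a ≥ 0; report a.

444

gcd(1212, 521):
  1212 = 2×521 + 170
  521 = 3×170 + 11
  170 = 15×11 + 5
  11 = 2×5 + 1
  5 = 5×1
so gcd(1212, 521) = 1.
1 divides -65, so solutions exist.
Back-substitute for Bézout coefficients:
  1 = 11 - 2×5
  ... = 1212×(-95) + 521×(221)
Scale by -65/1 = -65: (a₀, b₀) = (6175, -14365).
General solution: a = 6175 + 521t, b = -14365 - 1212t for integer t.
a ≥ 0: smallest is 6175 mod 521 = 444 (at t = -11), with b = -1033.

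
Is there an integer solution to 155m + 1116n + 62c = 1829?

yes

gcd(1116, 155) = 31.
gcd(31, 62) = 31.
31 divides 1829, so integer solutions exist.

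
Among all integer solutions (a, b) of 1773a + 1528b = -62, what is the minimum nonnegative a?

586

gcd(1773, 1528) = 1.
1 divides -62, so solutions exist.
By Bézout, 1773·(237) + 1528·(-275) = 1.
Scale by -62/1 = -62: (a₀, b₀) = (-14694, 17050).
General solution: a = -14694 + 1528t, b = 17050 - 1773t for integer t.
a ≥ 0: smallest is -14694 mod 1528 = 586 (at t = 10), with b = -680.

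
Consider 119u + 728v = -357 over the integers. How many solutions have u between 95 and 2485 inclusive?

gcd(728, 119) = 7  (728 = 6·119 + 14, 119 = 8·14 + 7, 14 = 2·7).
Back-substituting, 119·(49) + 728·(-8) = 7.
Scale by -51: particular solution (-2499, 408); reduce u mod 104: (101, -17).
General solution: u = 101 + 104t, v = -17 - 17t for integer t.
95 ≤ 101 + 104t ≤ 2485 gives t ∈ [0, 22], which is 23 values.

23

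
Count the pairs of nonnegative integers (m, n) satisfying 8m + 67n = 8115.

gcd(67, 8):
  67 = 8*8 + 3
  8 = 2*3 + 2
  3 = 1*2 + 1
  2 = 2*1
so gcd(67, 8) = 1.
Back-substitute for Bézout coefficients:
  1 = 3 - 1*2
  ... = 8*(-25) + 67*(3)
Scale by 8115: one solution is (-202875, 24345). Reduce m mod 67: (1, 121).
General: m = 1 + 67t, n = 121 - 8t.
m ≥ 0 ⇒ t ≥ 0; n ≥ 0 ⇒ t ≤ 15. So t ∈ [0, 15]: 16 solutions.

16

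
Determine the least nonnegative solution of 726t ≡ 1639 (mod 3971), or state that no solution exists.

gcd(3971, 726) = 11.
11 divides 1639, so solutions exist.
By Bézout, 726*(93) + 3971*(-17) = 11.
So 726*(93) ≡ 11 (mod 3971); multiply by 149: t ≡ 13857 (mod 361).
Smallest nonnegative: t = 13857 mod 361 = 139.

139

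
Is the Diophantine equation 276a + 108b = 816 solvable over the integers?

yes

gcd(276, 108) = 12  (276 = 2*108 + 60, 108 = 1*60 + 48, 60 = 1*48 + 12, 48 = 4*12).
12 divides 816, so integer solutions exist.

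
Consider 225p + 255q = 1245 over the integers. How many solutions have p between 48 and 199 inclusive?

gcd(255, 225) = 15  (255 = 1×225 + 30, 225 = 7×30 + 15, 30 = 2×15).
Back-substituting, 225×(8) + 255×(-7) = 15.
Scale by 83: particular solution (664, -581); reduce p mod 17: (1, 4).
General solution: p = 1 + 17t, q = 4 - 15t for integer t.
48 ≤ 1 + 17t ≤ 199 gives t ∈ [3, 11], which is 9 values.

9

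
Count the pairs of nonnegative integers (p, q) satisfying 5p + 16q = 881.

gcd(16, 5) = 1.
By Bézout, 5*(-3) + 16*(1) = 1.
One solution: (13, 51).
General: p = 13 + 16t, q = 51 - 5t.
p ≥ 0 ⇒ t ≥ 0; q ≥ 0 ⇒ t ≤ 10. So t ∈ [0, 10]: 11 solutions.

11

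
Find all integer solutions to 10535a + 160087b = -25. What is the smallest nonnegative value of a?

gcd(160087, 10535):
  160087 = 15*10535 + 2062
  10535 = 5*2062 + 225
  2062 = 9*225 + 37
  225 = 6*37 + 3
  37 = 12*3 + 1
  3 = 3*1
so gcd(160087, 10535) = 1.
1 divides -25, so solutions exist.
Back-substitute for Bézout coefficients:
  1 = 37 - 12*3
  ... = 10535*(-51939) + 160087*(3418)
Scale by -25/1 = -25: (a₀, b₀) = (1298475, -85450).
General solution: a = 1298475 + 160087t, b = -85450 - 10535t for integer t.
a ≥ 0: smallest is 1298475 mod 160087 = 17779 (at t = -8), with b = -1170.

17779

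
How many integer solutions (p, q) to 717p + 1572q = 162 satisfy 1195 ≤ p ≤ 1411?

0

gcd(1572, 717) = 3  (1572 = 2*717 + 138, 717 = 5*138 + 27, 138 = 5*27 + 3, 27 = 9*3).
Back-substituting, 717*(-57) + 1572*(26) = 3.
Scale by 54: particular solution (-3078, 1404); reduce p mod 524: (66, -30).
General solution: p = 66 + 524t, q = -30 - 239t for integer t.
1195 ≤ 66 + 524t ≤ 1411 gives t ∈ [3, 2], which is 0 values.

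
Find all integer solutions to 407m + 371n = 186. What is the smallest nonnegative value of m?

67

gcd(407, 371):
  407 = 1×371 + 36
  371 = 10×36 + 11
  36 = 3×11 + 3
  11 = 3×3 + 2
  3 = 1×2 + 1
  2 = 2×1
so gcd(407, 371) = 1.
1 divides 186, so solutions exist.
Back-substitute for Bézout coefficients:
  1 = 3 - 1×2
  ... = 407×(134) + 371×(-147)
Scale by 186/1 = 186: (m₀, n₀) = (24924, -27342).
General solution: m = 24924 + 371t, n = -27342 - 407t for integer t.
m ≥ 0: smallest is 24924 mod 371 = 67 (at t = -67), with n = -73.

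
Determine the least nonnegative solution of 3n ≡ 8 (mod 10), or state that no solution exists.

6

gcd(10, 3):
  10 = 3×3 + 1
  3 = 3×1
so gcd(10, 3) = 1.
1 divides 8, so solutions exist.
Back-substitute for Bézout coefficients:
  1 = 10 - 3×3
  ... = 3×(-3) + 10×(1)
So 3×(-3) ≡ 1 (mod 10); multiply by 8: n ≡ -24 (mod 10).
Smallest nonnegative: n = -24 mod 10 = 6.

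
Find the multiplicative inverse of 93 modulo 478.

gcd(478, 93) = 1  (478 = 5*93 + 13, 93 = 7*13 + 2, 13 = 6*2 + 1, 2 = 2*1).
Back-substituting, 93*(-221) + 478*(43) = 1.
So 93*-221 ≡ 1 (mod 478), and -221 mod 478 = 257.

257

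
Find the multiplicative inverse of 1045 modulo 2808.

gcd(2808, 1045):
  2808 = 2*1045 + 718
  1045 = 1*718 + 327
  718 = 2*327 + 64
  327 = 5*64 + 7
  64 = 9*7 + 1
  7 = 7*1
so gcd(2808, 1045) = 1.
Back-substitute for Bézout coefficients:
  1 = 64 - 9*7
  ... = 1045*(-395) + 2808*(147)
So 1045*-395 ≡ 1 (mod 2808), and -395 mod 2808 = 2413.

2413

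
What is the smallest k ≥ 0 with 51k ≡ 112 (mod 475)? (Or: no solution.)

gcd(475, 51) = 1.
1 divides 112, so solutions exist.
By Bézout, 51*(-149) + 475*(16) = 1.
So 51*(-149) ≡ 1 (mod 475); multiply by 112: k ≡ -16688 (mod 475).
Smallest nonnegative: k = -16688 mod 475 = 412.

412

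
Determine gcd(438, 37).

1

gcd(438, 37):
  438 = 11×37 + 31
  37 = 1×31 + 6
  31 = 5×6 + 1
  6 = 6×1
so gcd(438, 37) = 1.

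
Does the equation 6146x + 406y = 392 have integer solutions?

yes

gcd(6146, 406):
  6146 = 15×406 + 56
  406 = 7×56 + 14
  56 = 4×14
so gcd(6146, 406) = 14.
14 divides 392, so integer solutions exist.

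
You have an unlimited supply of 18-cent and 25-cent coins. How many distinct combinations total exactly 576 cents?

2

Need nonnegative integers with 18j + 25k = 576.
gcd(18, 25) = 1, and 18·(7) + 25·(-5) = 1.
So (j₀, k₀) = (4032, -2880); general j = 4032 + 25t, k = -2880 - 18t.
j ≥ 0 ⇒ t ≥ -161; k ≥ 0 ⇒ t ≤ -160. That's 2 values of t.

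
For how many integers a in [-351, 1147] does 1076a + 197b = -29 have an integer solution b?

gcd(1076, 197) = 1.
By Bézout, 1076·(13) + 197·(-71) = 1.
Particular solution: (17, -93).
General solution: a = 17 + 197t, b = -93 - 1076t for integer t.
-351 ≤ 17 + 197t ≤ 1147 gives t ∈ [-1, 5], which is 7 values.

7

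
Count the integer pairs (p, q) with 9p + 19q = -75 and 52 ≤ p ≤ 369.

17

gcd(19, 9):
  19 = 2×9 + 1
  9 = 9×1
so gcd(19, 9) = 1.
Back-substitute for Bézout coefficients:
  1 = 19 - 2×9
  ... = 9×(-2) + 19×(1)
Scale by -75: particular solution (150, -75); reduce p mod 19: (17, -12).
General solution: p = 17 + 19t, q = -12 - 9t for integer t.
52 ≤ 17 + 19t ≤ 369 gives t ∈ [2, 18], which is 17 values.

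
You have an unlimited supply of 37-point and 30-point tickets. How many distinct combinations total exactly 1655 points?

Need nonnegative integers with 37j + 30k = 1655.
gcd(37, 30) = 1, and 37·(13) + 30·(-16) = 1.
So (j₀, k₀) = (21515, -26480); general j = 21515 + 30t, k = -26480 - 37t.
j ≥ 0 ⇒ t ≥ -717; k ≥ 0 ⇒ t ≤ -716. That's 2 values of t.

2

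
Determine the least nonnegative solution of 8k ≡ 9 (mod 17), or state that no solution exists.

16

gcd(17, 8):
  17 = 2*8 + 1
  8 = 8*1
so gcd(17, 8) = 1.
1 divides 9, so solutions exist.
Back-substitute for Bézout coefficients:
  1 = 17 - 2*8
  ... = 8*(-2) + 17*(1)
So 8*(-2) ≡ 1 (mod 17); multiply by 9: k ≡ -18 (mod 17).
Smallest nonnegative: k = -18 mod 17 = 16.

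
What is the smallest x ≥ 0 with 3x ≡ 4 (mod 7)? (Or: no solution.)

6

gcd(7, 3):
  7 = 2*3 + 1
  3 = 3*1
so gcd(7, 3) = 1.
1 divides 4, so solutions exist.
Back-substitute for Bézout coefficients:
  1 = 7 - 2*3
  ... = 3*(-2) + 7*(1)
So 3*(-2) ≡ 1 (mod 7); multiply by 4: x ≡ -8 (mod 7).
Smallest nonnegative: x = -8 mod 7 = 6.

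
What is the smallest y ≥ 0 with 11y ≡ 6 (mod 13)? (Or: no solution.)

gcd(13, 11) = 1  (13 = 1·11 + 2, 11 = 5·2 + 1, 2 = 2·1).
1 divides 6, so solutions exist.
Back-substituting, 11·(6) + 13·(-5) = 1.
So 11·(6) ≡ 1 (mod 13); multiply by 6: y ≡ 36 (mod 13).
Smallest nonnegative: y = 36 mod 13 = 10.

10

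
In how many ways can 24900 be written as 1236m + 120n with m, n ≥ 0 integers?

gcd(1236, 120):
  1236 = 10*120 + 36
  120 = 3*36 + 12
  36 = 3*12
so gcd(1236, 120) = 12.
Back-substitute for Bézout coefficients:
  12 = 120 - 3*36
  ... = 1236*(-3) + 120*(31)
Scale by 2075: one solution is (-6225, 64325). Reduce m mod 10: (5, 156).
General: m = 5 + 10t, n = 156 - 103t.
m ≥ 0 ⇒ t ≥ 0; n ≥ 0 ⇒ t ≤ 1. So t ∈ [0, 1]: 2 solutions.

2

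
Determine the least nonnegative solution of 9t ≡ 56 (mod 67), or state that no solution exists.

gcd(67, 9) = 1.
1 divides 56, so solutions exist.
By Bézout, 9·(15) + 67·(-2) = 1.
So 9·(15) ≡ 1 (mod 67); multiply by 56: t ≡ 840 (mod 67).
Smallest nonnegative: t = 840 mod 67 = 36.

36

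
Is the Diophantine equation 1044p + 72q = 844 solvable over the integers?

no

gcd(1044, 72) = 36  (1044 = 14×72 + 36, 72 = 2×36).
36 does not divide 844 (remainder 16), so no integer solutions.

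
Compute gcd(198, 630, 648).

18

gcd(630, 198) = 18  (630 = 3·198 + 36, 198 = 5·36 + 18, 36 = 2·18).
gcd(18, 648) = 18.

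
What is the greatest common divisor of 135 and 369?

gcd(369, 135) = 9  (369 = 2×135 + 99, 135 = 1×99 + 36, 99 = 2×36 + 27, 36 = 1×27 + 9, 27 = 3×9).

9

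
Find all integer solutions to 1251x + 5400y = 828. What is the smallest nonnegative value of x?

gcd(5400, 1251) = 9  (5400 = 4×1251 + 396, 1251 = 3×396 + 63, 396 = 6×63 + 18, 63 = 3×18 + 9, 18 = 2×9).
9 divides 828, so solutions exist.
Back-substituting, 1251×(259) + 5400×(-60) = 9.
Scale by 828/9 = 92: (x₀, y₀) = (23828, -5520).
General solution: x = 23828 + 600t, y = -5520 - 139t for integer t.
x ≥ 0: smallest is 23828 mod 600 = 428 (at t = -39), with y = -99.

428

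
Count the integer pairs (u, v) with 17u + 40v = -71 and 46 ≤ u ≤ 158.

gcd(40, 17) = 1.
By Bézout, 17*(-7) + 40*(3) = 1.
Particular solution: (17, -9).
General solution: u = 17 + 40t, v = -9 - 17t for integer t.
46 ≤ 17 + 40t ≤ 158 gives t ∈ [1, 3], which is 3 values.

3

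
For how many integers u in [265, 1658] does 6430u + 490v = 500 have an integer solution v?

gcd(6430, 490) = 10.
By Bézout, 6430×(-8) + 490×(105) = 10.
Particular solution: (41, -537).
General solution: u = 41 + 49t, v = -537 - 643t for integer t.
265 ≤ 41 + 49t ≤ 1658 gives t ∈ [5, 33], which is 29 values.

29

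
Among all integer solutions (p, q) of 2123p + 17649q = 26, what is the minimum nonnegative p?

11863

gcd(17649, 2123):
  17649 = 8*2123 + 665
  2123 = 3*665 + 128
  665 = 5*128 + 25
  128 = 5*25 + 3
  25 = 8*3 + 1
  3 = 3*1
so gcd(17649, 2123) = 1.
1 divides 26, so solutions exist.
Back-substitute for Bézout coefficients:
  1 = 25 - 8*3
  ... = 2123*(-5653) + 17649*(680)
Scale by 26/1 = 26: (p₀, q₀) = (-146978, 17680).
General solution: p = -146978 + 17649t, q = 17680 - 2123t for integer t.
p ≥ 0: smallest is -146978 mod 17649 = 11863 (at t = 9), with q = -1427.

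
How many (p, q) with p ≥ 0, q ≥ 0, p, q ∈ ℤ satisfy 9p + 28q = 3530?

14

gcd(28, 9) = 1  (28 = 3×9 + 1, 9 = 9×1).
Back-substituting, 9×(-3) + 28×(1) = 1.
Scale by 3530: one solution is (-10590, 3530). Reduce p mod 28: (22, 119).
General: p = 22 + 28t, q = 119 - 9t.
p ≥ 0 ⇒ t ≥ 0; q ≥ 0 ⇒ t ≤ 13. So t ∈ [0, 13]: 14 solutions.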